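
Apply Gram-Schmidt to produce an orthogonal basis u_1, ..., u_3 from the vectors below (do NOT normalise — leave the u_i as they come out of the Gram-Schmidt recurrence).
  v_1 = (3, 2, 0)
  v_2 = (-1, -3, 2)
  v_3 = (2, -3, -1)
Orthogonal basis:
  u_1 = (3, 2, 0)
  u_2 = (14/13, -21/13, 2)
  u_3 = (132/101, -198/101, -231/101)

Apply the Gram-Schmidt recurrence
  u_1 = v_1
  u_i = v_i − Σ_{j<i} ((v_i · u_j) / (u_j · u_j)) · u_j.

Step by step this gives:
  u_1 = (3, 2, 0)
  u_2 = (14/13, -21/13, 2)
  u_3 = (132/101, -198/101, -231/101)

Orthogonality check:
  u_2 · u_1 = 0 (should be 0)
  u_3 · u_1 = 0 (should be 0)
  u_3 · u_2 = 0 (should be 0)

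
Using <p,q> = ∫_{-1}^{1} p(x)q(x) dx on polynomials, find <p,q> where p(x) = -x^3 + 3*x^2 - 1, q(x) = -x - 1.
<p,q> = 2/5

Expand the product: p(x)·q(x) = x^4 - 2*x^3 - 3*x^2 + x + 1.
∫_{-1}^{1} of each monomial x^k gives [2/(k+1) if k even, 0 if k odd]. Integrating term-by-term (or equivalently evaluating the antiderivative F(x) = x^5/5 - x^4/2 - x^3 + x^2/2 + x at the endpoints):
  F(1) − F(−1) = 1/5 − (-1/5) = 2/5.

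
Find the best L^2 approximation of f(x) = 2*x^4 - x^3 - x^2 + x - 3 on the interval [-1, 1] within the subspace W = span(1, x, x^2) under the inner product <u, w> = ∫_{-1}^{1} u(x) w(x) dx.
g(x) = 5*x^2/7 + 2*x/5 - 111/35

The best approximation g ∈ W is the orthogonal projection of f onto W. Writing g = a_0 + a_1 x + a_2 x^2, the coefficients solve the normal equations G · a = b where
  G_{ij} = <φ_i, φ_j> and b_i = <f, φ_i>, with φ_0 = 1, φ_1 = x, φ_2 = x^2.
G =
  [2, 0, 2/3]
  [0, 2/3, 0]
  [2/3, 0, 2/5],
b = (-88/15, 4/15, -64/35).
Solving gives a_0 = -111/35, a_1 = 2/5, a_2 = 5/7, so
  g(x) = 5*x^2/7 + 2*x/5 - 111/35.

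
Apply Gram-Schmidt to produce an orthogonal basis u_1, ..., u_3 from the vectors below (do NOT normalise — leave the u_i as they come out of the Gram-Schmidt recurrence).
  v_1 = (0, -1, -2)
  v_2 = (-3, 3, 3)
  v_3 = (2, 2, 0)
Orthogonal basis:
  u_1 = (0, -1, -2)
  u_2 = (-3, 6/5, -3/5)
  u_3 = (1, 2, -1)

Apply the Gram-Schmidt recurrence
  u_1 = v_1
  u_i = v_i − Σ_{j<i} ((v_i · u_j) / (u_j · u_j)) · u_j.

Step by step this gives:
  u_1 = (0, -1, -2)
  u_2 = (-3, 6/5, -3/5)
  u_3 = (1, 2, -1)

Orthogonality check:
  u_2 · u_1 = 0 (should be 0)
  u_3 · u_1 = 0 (should be 0)
  u_3 · u_2 = 0 (should be 0)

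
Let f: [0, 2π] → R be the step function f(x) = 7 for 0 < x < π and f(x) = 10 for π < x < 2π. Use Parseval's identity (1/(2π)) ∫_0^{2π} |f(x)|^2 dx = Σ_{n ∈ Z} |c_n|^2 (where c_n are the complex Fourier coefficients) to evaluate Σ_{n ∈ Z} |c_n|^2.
Σ |c_n|^2 = 149/2

Parseval equates the L^2 energy of f (normalised by 1/(2π)) with the ℓ^2 sum of its Fourier coefficients: (1/(2π)) ∫_0^{2π} |f|^2 = Σ |c_n|^2.
Compute the left side: (1/(2π)) [∫_0^π 7^2 dx + ∫_π^{2π} 10^2 dx] = (1/(2π)) · (49π + 100π) = (49 + 100)/2 = 149/2.
So Σ_{n ∈ Z} |c_n|^2 = 149/2.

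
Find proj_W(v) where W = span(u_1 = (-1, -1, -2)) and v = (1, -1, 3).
proj_W(v) = (1, 1, 2)

Set up U = [u_1 | ... | u_1] ∈ R^(3×1). The projector onto W = col(U) is P = U (U^T U)^(-1) U^T.
Compute U^T U =
  [6],
and U^T v = (-6).
Solve U^T U · c = U^T v for the coefficients: c = (-1). The projection is proj_W(v) = U c.
Check: (v - proj_W(v)) · u_1 = 0  (should be 0).
Result: proj_W(v) = (1, 1, 2).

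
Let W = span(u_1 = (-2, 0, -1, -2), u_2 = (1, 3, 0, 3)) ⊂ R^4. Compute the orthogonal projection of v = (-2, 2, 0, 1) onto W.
proj_W(v) = (-109/107, 237/107, -94/107, 49/107)

Set up U = [u_1 | ... | u_2] ∈ R^(4×2). The projector onto W = col(U) is P = U (U^T U)^(-1) U^T.
Compute U^T U =
  [9, -8]
  [-8, 19],
and U^T v = (2, 7).
Solve U^T U · c = U^T v for the coefficients: c = (94/107, 79/107). The projection is proj_W(v) = U c.
Check: (v - proj_W(v)) · u_1 = 0  (should be 0).
Check: (v - proj_W(v)) · u_2 = 0  (should be 0).
Result: proj_W(v) = (-109/107, 237/107, -94/107, 49/107).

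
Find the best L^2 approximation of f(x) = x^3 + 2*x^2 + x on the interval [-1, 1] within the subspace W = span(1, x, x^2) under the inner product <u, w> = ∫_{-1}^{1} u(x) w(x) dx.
g(x) = 2*x^2 + 8*x/5

The best approximation g ∈ W is the orthogonal projection of f onto W. Writing g = a_0 + a_1 x + a_2 x^2, the coefficients solve the normal equations G · a = b where
  G_{ij} = <φ_i, φ_j> and b_i = <f, φ_i>, with φ_0 = 1, φ_1 = x, φ_2 = x^2.
G =
  [2, 0, 2/3]
  [0, 2/3, 0]
  [2/3, 0, 2/5],
b = (4/3, 16/15, 4/5).
Solving gives a_0 = 0, a_1 = 8/5, a_2 = 2, so
  g(x) = 2*x^2 + 8*x/5.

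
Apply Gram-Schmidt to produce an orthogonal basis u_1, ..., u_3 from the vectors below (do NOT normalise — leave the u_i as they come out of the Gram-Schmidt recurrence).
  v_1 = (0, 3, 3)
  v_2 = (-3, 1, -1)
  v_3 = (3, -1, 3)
Orthogonal basis:
  u_1 = (0, 3, 3)
  u_2 = (-3, 1, -1)
  u_3 = (-6/11, -9/11, 9/11)

Apply the Gram-Schmidt recurrence
  u_1 = v_1
  u_i = v_i − Σ_{j<i} ((v_i · u_j) / (u_j · u_j)) · u_j.

Step by step this gives:
  u_1 = (0, 3, 3)
  u_2 = (-3, 1, -1)
  u_3 = (-6/11, -9/11, 9/11)

Orthogonality check:
  u_2 · u_1 = 0 (should be 0)
  u_3 · u_1 = 0 (should be 0)
  u_3 · u_2 = 0 (should be 0)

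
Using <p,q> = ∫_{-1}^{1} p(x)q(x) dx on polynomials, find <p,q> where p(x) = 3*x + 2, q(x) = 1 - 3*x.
<p,q> = -2

Expand the product: p(x)·q(x) = -9*x^2 - 3*x + 2.
∫_{-1}^{1} of each monomial x^k gives [2/(k+1) if k even, 0 if k odd]. Integrating term-by-term (or equivalently evaluating the antiderivative F(x) = -3*x^3 - 3*x^2/2 + 2*x at the endpoints):
  F(1) − F(−1) = -5/2 − (-1/2) = -2.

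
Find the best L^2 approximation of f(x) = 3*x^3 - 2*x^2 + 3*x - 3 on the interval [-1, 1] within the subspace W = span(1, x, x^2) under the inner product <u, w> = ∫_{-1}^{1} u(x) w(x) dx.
g(x) = -2*x^2 + 24*x/5 - 3

The best approximation g ∈ W is the orthogonal projection of f onto W. Writing g = a_0 + a_1 x + a_2 x^2, the coefficients solve the normal equations G · a = b where
  G_{ij} = <φ_i, φ_j> and b_i = <f, φ_i>, with φ_0 = 1, φ_1 = x, φ_2 = x^2.
G =
  [2, 0, 2/3]
  [0, 2/3, 0]
  [2/3, 0, 2/5],
b = (-22/3, 16/5, -14/5).
Solving gives a_0 = -3, a_1 = 24/5, a_2 = -2, so
  g(x) = -2*x^2 + 24*x/5 - 3.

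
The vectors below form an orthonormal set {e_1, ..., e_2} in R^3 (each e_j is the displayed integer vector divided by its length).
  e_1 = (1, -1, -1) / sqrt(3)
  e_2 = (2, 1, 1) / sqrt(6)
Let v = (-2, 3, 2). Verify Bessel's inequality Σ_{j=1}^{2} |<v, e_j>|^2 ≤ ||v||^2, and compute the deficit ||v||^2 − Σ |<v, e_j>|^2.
Σ |<v, e_j>|^2 = 33/2; ||v||^2 = 17; deficit = 1/2

Write each e_j = u_j / sqrt(<u_j, u_j>) where u_j is the displayed integer vector. Then <v, e_j> = <v, u_j> / sqrt(<u_j, u_j>), so |<v, e_j>|^2 = <v, u_j>^2 / <u_j, u_j>.
Coefficients: <v, e_1> = -7/sqrt(3), <v, e_2> = 1/sqrt(6).
Square and sum: Σ |<v, e_j>|^2 = 33/2.
Compute ||v||^2 = v·v = 17.
Deficit = 17 − 33/2 = 1/2 ≥ 0, confirming Bessel's inequality. (The deficit equals ||v − Σ <v,e_j> e_j||^2, the squared distance from v to span{e_j}.)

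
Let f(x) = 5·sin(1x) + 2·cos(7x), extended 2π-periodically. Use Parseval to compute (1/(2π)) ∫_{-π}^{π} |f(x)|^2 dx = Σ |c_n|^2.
Σ |c_n|^2 = 29/2

Expand |f|^2 and use orthogonality of {sin(nx), cos(mx)} on [-π, π]:
  ∫_{-π}^{π} sin(nx)^2 dx = π, ∫ cos(mx)^2 dx = π, and cross terms integrate to 0.
So ∫_{-π}^{π} f(x)^2 dx = 5^2 · π + 2^2 · π = (25 + 4)π.
Divide by 2π: (25 + 4)/2 = 29/2.
By Parseval, this equals Σ |c_n|^2.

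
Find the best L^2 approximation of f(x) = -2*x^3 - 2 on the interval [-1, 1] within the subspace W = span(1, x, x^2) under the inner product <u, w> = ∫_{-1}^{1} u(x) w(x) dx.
g(x) = -6*x/5 - 2

The best approximation g ∈ W is the orthogonal projection of f onto W. Writing g = a_0 + a_1 x + a_2 x^2, the coefficients solve the normal equations G · a = b where
  G_{ij} = <φ_i, φ_j> and b_i = <f, φ_i>, with φ_0 = 1, φ_1 = x, φ_2 = x^2.
G =
  [2, 0, 2/3]
  [0, 2/3, 0]
  [2/3, 0, 2/5],
b = (-4, -4/5, -4/3).
Solving gives a_0 = -2, a_1 = -6/5, a_2 = 0, so
  g(x) = -6*x/5 - 2.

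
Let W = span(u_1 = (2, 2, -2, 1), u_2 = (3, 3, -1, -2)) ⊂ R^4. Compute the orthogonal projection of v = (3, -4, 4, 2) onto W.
proj_W(v) = (-49/31, -49/31, 151/155, 42/155)

Set up U = [u_1 | ... | u_2] ∈ R^(4×2). The projector onto W = col(U) is P = U (U^T U)^(-1) U^T.
Compute U^T U =
  [13, 12]
  [12, 23],
and U^T v = (-8, -11).
Solve U^T U · c = U^T v for the coefficients: c = (-52/155, -47/155). The projection is proj_W(v) = U c.
Check: (v - proj_W(v)) · u_1 = 0  (should be 0).
Check: (v - proj_W(v)) · u_2 = 0  (should be 0).
Result: proj_W(v) = (-49/31, -49/31, 151/155, 42/155).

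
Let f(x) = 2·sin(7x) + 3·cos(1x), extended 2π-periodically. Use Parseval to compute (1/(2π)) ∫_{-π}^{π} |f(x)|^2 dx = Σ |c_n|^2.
Σ |c_n|^2 = 13/2

Expand |f|^2 and use orthogonality of {sin(nx), cos(mx)} on [-π, π]:
  ∫_{-π}^{π} sin(nx)^2 dx = π, ∫ cos(mx)^2 dx = π, and cross terms integrate to 0.
So ∫_{-π}^{π} f(x)^2 dx = 2^2 · π + 3^2 · π = (4 + 9)π.
Divide by 2π: (4 + 9)/2 = 13/2.
By Parseval, this equals Σ |c_n|^2.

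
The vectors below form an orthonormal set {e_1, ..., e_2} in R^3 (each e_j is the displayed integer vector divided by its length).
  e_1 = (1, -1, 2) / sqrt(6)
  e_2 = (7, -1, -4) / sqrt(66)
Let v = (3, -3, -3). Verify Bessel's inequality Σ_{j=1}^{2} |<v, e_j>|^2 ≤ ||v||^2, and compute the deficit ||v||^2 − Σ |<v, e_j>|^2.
Σ |<v, e_j>|^2 = 216/11; ||v||^2 = 27; deficit = 81/11

Write each e_j = u_j / sqrt(<u_j, u_j>) where u_j is the displayed integer vector. Then <v, e_j> = <v, u_j> / sqrt(<u_j, u_j>), so |<v, e_j>|^2 = <v, u_j>^2 / <u_j, u_j>.
Coefficients: <v, e_1> = 0/sqrt(6), <v, e_2> = 36/sqrt(66).
Square and sum: Σ |<v, e_j>|^2 = 216/11.
Compute ||v||^2 = v·v = 27.
Deficit = 27 − 216/11 = 81/11 ≥ 0, confirming Bessel's inequality. (The deficit equals ||v − Σ <v,e_j> e_j||^2, the squared distance from v to span{e_j}.)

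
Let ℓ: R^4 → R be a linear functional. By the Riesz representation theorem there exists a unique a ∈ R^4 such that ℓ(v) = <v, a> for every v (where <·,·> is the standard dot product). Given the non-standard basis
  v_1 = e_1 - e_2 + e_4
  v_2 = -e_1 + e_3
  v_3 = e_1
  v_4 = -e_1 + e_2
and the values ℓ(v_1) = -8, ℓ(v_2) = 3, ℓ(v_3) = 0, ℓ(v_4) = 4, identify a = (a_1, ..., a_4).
a = (0, 4, 3, -4)

Write a = (a_1, ..., a_4) in the standard basis. For each basis vector v_i, ℓ(v_i) = <v_i, a> is a linear equation in the a_j's. Collect the n equations into a matrix system V a = ℓ, where row i of V is v_i (expressed in the standard basis). Since V is invertible (lower-triangular with 1s on the diagonal, up to permutation), solve by back-substitution:
  V =
[[1, -1, 0, 1],
 [-1, 0, 1, 0],
 [1, 0, 0, 0],
 [-1, 1, 0, 0]]
  V a = (-8, 3, 0, 4)
Solving gives a = (0, 4, 3, -4).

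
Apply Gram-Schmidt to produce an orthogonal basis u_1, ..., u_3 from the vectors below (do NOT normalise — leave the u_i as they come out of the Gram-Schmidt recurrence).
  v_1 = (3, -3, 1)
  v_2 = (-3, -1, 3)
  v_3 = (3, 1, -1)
Orthogonal basis:
  u_1 = (3, -3, 1)
  u_2 = (-48/19, -28/19, 60/19)
  u_3 = (6/11, 9/11, 9/11)

Apply the Gram-Schmidt recurrence
  u_1 = v_1
  u_i = v_i − Σ_{j<i} ((v_i · u_j) / (u_j · u_j)) · u_j.

Step by step this gives:
  u_1 = (3, -3, 1)
  u_2 = (-48/19, -28/19, 60/19)
  u_3 = (6/11, 9/11, 9/11)

Orthogonality check:
  u_2 · u_1 = 0 (should be 0)
  u_3 · u_1 = 0 (should be 0)
  u_3 · u_2 = 0 (should be 0)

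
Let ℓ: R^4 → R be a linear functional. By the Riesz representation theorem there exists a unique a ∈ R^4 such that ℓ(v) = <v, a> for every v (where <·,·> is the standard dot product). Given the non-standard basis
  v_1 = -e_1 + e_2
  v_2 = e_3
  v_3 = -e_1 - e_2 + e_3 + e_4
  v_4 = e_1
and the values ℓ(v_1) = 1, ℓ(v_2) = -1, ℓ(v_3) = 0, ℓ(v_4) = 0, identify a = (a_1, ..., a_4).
a = (0, 1, -1, 2)

Write a = (a_1, ..., a_4) in the standard basis. For each basis vector v_i, ℓ(v_i) = <v_i, a> is a linear equation in the a_j's. Collect the n equations into a matrix system V a = ℓ, where row i of V is v_i (expressed in the standard basis). Since V is invertible (lower-triangular with 1s on the diagonal, up to permutation), solve by back-substitution:
  V =
[[-1, 1, 0, 0],
 [0, 0, 1, 0],
 [-1, -1, 1, 1],
 [1, 0, 0, 0]]
  V a = (1, -1, 0, 0)
Solving gives a = (0, 1, -1, 2).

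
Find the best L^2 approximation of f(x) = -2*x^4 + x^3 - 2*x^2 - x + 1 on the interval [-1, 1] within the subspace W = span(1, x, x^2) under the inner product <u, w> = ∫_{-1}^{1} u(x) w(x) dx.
g(x) = -26*x^2/7 - 2*x/5 + 41/35

The best approximation g ∈ W is the orthogonal projection of f onto W. Writing g = a_0 + a_1 x + a_2 x^2, the coefficients solve the normal equations G · a = b where
  G_{ij} = <φ_i, φ_j> and b_i = <f, φ_i>, with φ_0 = 1, φ_1 = x, φ_2 = x^2.
G =
  [2, 0, 2/3]
  [0, 2/3, 0]
  [2/3, 0, 2/5],
b = (-2/15, -4/15, -74/105).
Solving gives a_0 = 41/35, a_1 = -2/5, a_2 = -26/7, so
  g(x) = -26*x^2/7 - 2*x/5 + 41/35.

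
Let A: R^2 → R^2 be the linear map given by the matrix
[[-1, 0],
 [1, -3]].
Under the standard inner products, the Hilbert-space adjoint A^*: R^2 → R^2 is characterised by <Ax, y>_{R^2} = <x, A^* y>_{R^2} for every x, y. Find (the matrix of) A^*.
A^* = A^T =
[[-1, 1],
 [0, -3]]

For real matrices with standard dot products, the defining identity <Ax, y> = <x, A^* y> gives (Ax)^T y = x^T (A^*) y, i.e. x^T A^T y = x^T (A^*) y. Since this holds for all x, y, we must have A^* = A^T. Therefore
A^* =
[[-1, 1],
 [0, -3]].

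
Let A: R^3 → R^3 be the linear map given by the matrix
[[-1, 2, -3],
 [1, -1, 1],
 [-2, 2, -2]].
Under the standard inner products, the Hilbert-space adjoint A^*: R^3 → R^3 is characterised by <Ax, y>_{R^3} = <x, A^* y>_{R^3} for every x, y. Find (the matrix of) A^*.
A^* = A^T =
[[-1, 1, -2],
 [2, -1, 2],
 [-3, 1, -2]]

For real matrices with standard dot products, the defining identity <Ax, y> = <x, A^* y> gives (Ax)^T y = x^T (A^*) y, i.e. x^T A^T y = x^T (A^*) y. Since this holds for all x, y, we must have A^* = A^T. Therefore
A^* =
[[-1, 1, -2],
 [2, -1, 2],
 [-3, 1, -2]].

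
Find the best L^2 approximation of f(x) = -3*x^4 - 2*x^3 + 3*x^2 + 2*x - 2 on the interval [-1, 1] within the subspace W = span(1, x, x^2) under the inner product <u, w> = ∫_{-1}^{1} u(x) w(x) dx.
g(x) = 3*x^2/7 + 4*x/5 - 61/35

The best approximation g ∈ W is the orthogonal projection of f onto W. Writing g = a_0 + a_1 x + a_2 x^2, the coefficients solve the normal equations G · a = b where
  G_{ij} = <φ_i, φ_j> and b_i = <f, φ_i>, with φ_0 = 1, φ_1 = x, φ_2 = x^2.
G =
  [2, 0, 2/3]
  [0, 2/3, 0]
  [2/3, 0, 2/5],
b = (-16/5, 8/15, -104/105).
Solving gives a_0 = -61/35, a_1 = 4/5, a_2 = 3/7, so
  g(x) = 3*x^2/7 + 4*x/5 - 61/35.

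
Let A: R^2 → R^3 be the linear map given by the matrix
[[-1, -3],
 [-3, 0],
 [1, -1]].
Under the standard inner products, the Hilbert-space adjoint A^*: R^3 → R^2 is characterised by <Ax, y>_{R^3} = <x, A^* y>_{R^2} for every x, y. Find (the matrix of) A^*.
A^* = A^T =
[[-1, -3, 1],
 [-3, 0, -1]]

For real matrices with standard dot products, the defining identity <Ax, y> = <x, A^* y> gives (Ax)^T y = x^T (A^*) y, i.e. x^T A^T y = x^T (A^*) y. Since this holds for all x, y, we must have A^* = A^T. Therefore
A^* =
[[-1, -3, 1],
 [-3, 0, -1]].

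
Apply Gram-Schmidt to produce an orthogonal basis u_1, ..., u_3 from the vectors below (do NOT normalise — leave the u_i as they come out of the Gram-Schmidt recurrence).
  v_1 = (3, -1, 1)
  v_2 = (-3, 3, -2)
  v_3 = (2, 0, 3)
Orthogonal basis:
  u_1 = (3, -1, 1)
  u_2 = (9/11, 19/11, -8/11)
  u_3 = (-8/23, 24/23, 48/23)

Apply the Gram-Schmidt recurrence
  u_1 = v_1
  u_i = v_i − Σ_{j<i} ((v_i · u_j) / (u_j · u_j)) · u_j.

Step by step this gives:
  u_1 = (3, -1, 1)
  u_2 = (9/11, 19/11, -8/11)
  u_3 = (-8/23, 24/23, 48/23)

Orthogonality check:
  u_2 · u_1 = 0 (should be 0)
  u_3 · u_1 = 0 (should be 0)
  u_3 · u_2 = 0 (should be 0)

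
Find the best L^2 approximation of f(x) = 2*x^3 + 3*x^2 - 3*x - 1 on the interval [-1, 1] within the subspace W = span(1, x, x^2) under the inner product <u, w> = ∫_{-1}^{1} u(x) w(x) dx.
g(x) = 3*x^2 - 9*x/5 - 1

The best approximation g ∈ W is the orthogonal projection of f onto W. Writing g = a_0 + a_1 x + a_2 x^2, the coefficients solve the normal equations G · a = b where
  G_{ij} = <φ_i, φ_j> and b_i = <f, φ_i>, with φ_0 = 1, φ_1 = x, φ_2 = x^2.
G =
  [2, 0, 2/3]
  [0, 2/3, 0]
  [2/3, 0, 2/5],
b = (0, -6/5, 8/15).
Solving gives a_0 = -1, a_1 = -9/5, a_2 = 3, so
  g(x) = 3*x^2 - 9*x/5 - 1.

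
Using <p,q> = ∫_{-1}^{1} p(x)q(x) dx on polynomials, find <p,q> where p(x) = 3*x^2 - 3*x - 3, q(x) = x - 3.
<p,q> = 10

Expand the product: p(x)·q(x) = 3*x^3 - 12*x^2 + 6*x + 9.
∫_{-1}^{1} of each monomial x^k gives [2/(k+1) if k even, 0 if k odd]. Integrating term-by-term (or equivalently evaluating the antiderivative F(x) = 3*x^4/4 - 4*x^3 + 3*x^2 + 9*x at the endpoints):
  F(1) − F(−1) = 35/4 − (-5/4) = 10.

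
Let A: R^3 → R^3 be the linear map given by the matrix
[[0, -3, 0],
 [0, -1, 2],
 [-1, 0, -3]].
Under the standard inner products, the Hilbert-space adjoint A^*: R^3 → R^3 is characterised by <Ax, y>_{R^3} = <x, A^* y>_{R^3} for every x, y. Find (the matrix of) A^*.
A^* = A^T =
[[0, 0, -1],
 [-3, -1, 0],
 [0, 2, -3]]

For real matrices with standard dot products, the defining identity <Ax, y> = <x, A^* y> gives (Ax)^T y = x^T (A^*) y, i.e. x^T A^T y = x^T (A^*) y. Since this holds for all x, y, we must have A^* = A^T. Therefore
A^* =
[[0, 0, -1],
 [-3, -1, 0],
 [0, 2, -3]].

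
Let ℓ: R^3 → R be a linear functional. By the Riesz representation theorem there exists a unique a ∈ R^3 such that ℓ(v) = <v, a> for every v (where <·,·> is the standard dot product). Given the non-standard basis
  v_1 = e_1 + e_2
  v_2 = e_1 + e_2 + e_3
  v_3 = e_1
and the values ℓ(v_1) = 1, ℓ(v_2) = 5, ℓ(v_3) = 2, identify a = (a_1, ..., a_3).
a = (2, -1, 4)

Write a = (a_1, ..., a_3) in the standard basis. For each basis vector v_i, ℓ(v_i) = <v_i, a> is a linear equation in the a_j's. Collect the n equations into a matrix system V a = ℓ, where row i of V is v_i (expressed in the standard basis). Since V is invertible (lower-triangular with 1s on the diagonal, up to permutation), solve by back-substitution:
  V =
[[1, 1, 0],
 [1, 1, 1],
 [1, 0, 0]]
  V a = (1, 5, 2)
Solving gives a = (2, -1, 4).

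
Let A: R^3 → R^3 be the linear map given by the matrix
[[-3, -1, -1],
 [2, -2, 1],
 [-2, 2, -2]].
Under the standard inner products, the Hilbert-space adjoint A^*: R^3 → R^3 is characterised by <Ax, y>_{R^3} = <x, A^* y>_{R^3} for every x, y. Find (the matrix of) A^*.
A^* = A^T =
[[-3, 2, -2],
 [-1, -2, 2],
 [-1, 1, -2]]

For real matrices with standard dot products, the defining identity <Ax, y> = <x, A^* y> gives (Ax)^T y = x^T (A^*) y, i.e. x^T A^T y = x^T (A^*) y. Since this holds for all x, y, we must have A^* = A^T. Therefore
A^* =
[[-3, 2, -2],
 [-1, -2, 2],
 [-1, 1, -2]].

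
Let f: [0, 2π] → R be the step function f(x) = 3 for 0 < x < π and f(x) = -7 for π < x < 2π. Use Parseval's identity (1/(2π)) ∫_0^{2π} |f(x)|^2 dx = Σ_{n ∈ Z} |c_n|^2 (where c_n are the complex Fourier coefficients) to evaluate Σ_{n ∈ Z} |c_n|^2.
Σ |c_n|^2 = 29

Parseval equates the L^2 energy of f (normalised by 1/(2π)) with the ℓ^2 sum of its Fourier coefficients: (1/(2π)) ∫_0^{2π} |f|^2 = Σ |c_n|^2.
Compute the left side: (1/(2π)) [∫_0^π 3^2 dx + ∫_π^{2π} (-7)^2 dx] = (1/(2π)) · (9π + 49π) = (9 + 49)/2 = 29.
So Σ_{n ∈ Z} |c_n|^2 = 29.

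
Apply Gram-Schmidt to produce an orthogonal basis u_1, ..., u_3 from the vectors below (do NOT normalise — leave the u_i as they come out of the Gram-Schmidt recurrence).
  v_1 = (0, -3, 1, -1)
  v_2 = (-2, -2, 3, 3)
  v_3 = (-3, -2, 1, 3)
Orthogonal basis:
  u_1 = (0, -3, 1, -1)
  u_2 = (-2, -4/11, 27/11, 39/11)
  u_3 = (-157/125, -74/125, -188/125, 34/125)

Apply the Gram-Schmidt recurrence
  u_1 = v_1
  u_i = v_i − Σ_{j<i} ((v_i · u_j) / (u_j · u_j)) · u_j.

Step by step this gives:
  u_1 = (0, -3, 1, -1)
  u_2 = (-2, -4/11, 27/11, 39/11)
  u_3 = (-157/125, -74/125, -188/125, 34/125)

Orthogonality check:
  u_2 · u_1 = 0 (should be 0)
  u_3 · u_1 = 0 (should be 0)
  u_3 · u_2 = 0 (should be 0)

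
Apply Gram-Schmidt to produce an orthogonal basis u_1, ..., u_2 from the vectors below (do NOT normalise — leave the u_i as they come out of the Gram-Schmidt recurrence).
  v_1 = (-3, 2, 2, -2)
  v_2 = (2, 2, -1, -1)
Orthogonal basis:
  u_1 = (-3, 2, 2, -2)
  u_2 = (12/7, 46/21, -17/21, -25/21)

Apply the Gram-Schmidt recurrence
  u_1 = v_1
  u_i = v_i − Σ_{j<i} ((v_i · u_j) / (u_j · u_j)) · u_j.

Step by step this gives:
  u_1 = (-3, 2, 2, -2)
  u_2 = (12/7, 46/21, -17/21, -25/21)

Orthogonality check:
  u_2 · u_1 = 0 (should be 0)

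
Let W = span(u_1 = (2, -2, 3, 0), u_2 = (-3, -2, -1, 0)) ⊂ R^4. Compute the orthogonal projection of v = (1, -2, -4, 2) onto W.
proj_W(v) = (-283/213, 8/213, -232/213, 0)

Set up U = [u_1 | ... | u_2] ∈ R^(4×2). The projector onto W = col(U) is P = U (U^T U)^(-1) U^T.
Compute U^T U =
  [17, -5]
  [-5, 14],
and U^T v = (-6, 5).
Solve U^T U · c = U^T v for the coefficients: c = (-59/213, 55/213). The projection is proj_W(v) = U c.
Check: (v - proj_W(v)) · u_1 = 0  (should be 0).
Check: (v - proj_W(v)) · u_2 = 0  (should be 0).
Result: proj_W(v) = (-283/213, 8/213, -232/213, 0).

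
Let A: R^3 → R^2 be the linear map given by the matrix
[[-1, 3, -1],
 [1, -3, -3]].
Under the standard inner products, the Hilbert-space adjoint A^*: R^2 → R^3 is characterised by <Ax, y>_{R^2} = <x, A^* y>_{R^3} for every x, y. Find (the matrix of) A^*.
A^* = A^T =
[[-1, 1],
 [3, -3],
 [-1, -3]]

For real matrices with standard dot products, the defining identity <Ax, y> = <x, A^* y> gives (Ax)^T y = x^T (A^*) y, i.e. x^T A^T y = x^T (A^*) y. Since this holds for all x, y, we must have A^* = A^T. Therefore
A^* =
[[-1, 1],
 [3, -3],
 [-1, -3]].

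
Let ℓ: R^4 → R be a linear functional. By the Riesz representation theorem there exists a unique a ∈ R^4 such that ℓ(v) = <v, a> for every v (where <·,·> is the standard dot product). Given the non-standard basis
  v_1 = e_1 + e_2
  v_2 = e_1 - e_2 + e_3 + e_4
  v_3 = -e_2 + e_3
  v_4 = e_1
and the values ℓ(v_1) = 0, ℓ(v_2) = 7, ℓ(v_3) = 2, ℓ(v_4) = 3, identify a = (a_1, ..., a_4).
a = (3, -3, -1, 2)

Write a = (a_1, ..., a_4) in the standard basis. For each basis vector v_i, ℓ(v_i) = <v_i, a> is a linear equation in the a_j's. Collect the n equations into a matrix system V a = ℓ, where row i of V is v_i (expressed in the standard basis). Since V is invertible (lower-triangular with 1s on the diagonal, up to permutation), solve by back-substitution:
  V =
[[1, 1, 0, 0],
 [1, -1, 1, 1],
 [0, -1, 1, 0],
 [1, 0, 0, 0]]
  V a = (0, 7, 2, 3)
Solving gives a = (3, -3, -1, 2).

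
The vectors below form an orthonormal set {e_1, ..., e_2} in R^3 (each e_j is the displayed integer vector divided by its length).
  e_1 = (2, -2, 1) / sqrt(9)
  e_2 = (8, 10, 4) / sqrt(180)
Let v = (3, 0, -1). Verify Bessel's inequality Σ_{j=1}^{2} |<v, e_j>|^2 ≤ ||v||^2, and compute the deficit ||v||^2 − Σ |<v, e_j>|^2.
Σ |<v, e_j>|^2 = 5; ||v||^2 = 10; deficit = 5

Write each e_j = u_j / sqrt(<u_j, u_j>) where u_j is the displayed integer vector. Then <v, e_j> = <v, u_j> / sqrt(<u_j, u_j>), so |<v, e_j>|^2 = <v, u_j>^2 / <u_j, u_j>.
Coefficients: <v, e_1> = 5/sqrt(9), <v, e_2> = 20/sqrt(180).
Square and sum: Σ |<v, e_j>|^2 = 5.
Compute ||v||^2 = v·v = 10.
Deficit = 10 − 5 = 5 ≥ 0, confirming Bessel's inequality. (The deficit equals ||v − Σ <v,e_j> e_j||^2, the squared distance from v to span{e_j}.)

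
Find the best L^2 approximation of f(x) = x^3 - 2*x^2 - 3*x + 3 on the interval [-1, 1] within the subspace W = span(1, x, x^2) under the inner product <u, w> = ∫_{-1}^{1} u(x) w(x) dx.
g(x) = -2*x^2 - 12*x/5 + 3

The best approximation g ∈ W is the orthogonal projection of f onto W. Writing g = a_0 + a_1 x + a_2 x^2, the coefficients solve the normal equations G · a = b where
  G_{ij} = <φ_i, φ_j> and b_i = <f, φ_i>, with φ_0 = 1, φ_1 = x, φ_2 = x^2.
G =
  [2, 0, 2/3]
  [0, 2/3, 0]
  [2/3, 0, 2/5],
b = (14/3, -8/5, 6/5).
Solving gives a_0 = 3, a_1 = -12/5, a_2 = -2, so
  g(x) = -2*x^2 - 12*x/5 + 3.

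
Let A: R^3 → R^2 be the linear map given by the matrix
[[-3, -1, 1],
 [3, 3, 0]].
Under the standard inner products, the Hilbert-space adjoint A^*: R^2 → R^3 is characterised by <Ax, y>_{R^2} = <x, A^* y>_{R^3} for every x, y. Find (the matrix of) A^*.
A^* = A^T =
[[-3, 3],
 [-1, 3],
 [1, 0]]

For real matrices with standard dot products, the defining identity <Ax, y> = <x, A^* y> gives (Ax)^T y = x^T (A^*) y, i.e. x^T A^T y = x^T (A^*) y. Since this holds for all x, y, we must have A^* = A^T. Therefore
A^* =
[[-3, 3],
 [-1, 3],
 [1, 0]].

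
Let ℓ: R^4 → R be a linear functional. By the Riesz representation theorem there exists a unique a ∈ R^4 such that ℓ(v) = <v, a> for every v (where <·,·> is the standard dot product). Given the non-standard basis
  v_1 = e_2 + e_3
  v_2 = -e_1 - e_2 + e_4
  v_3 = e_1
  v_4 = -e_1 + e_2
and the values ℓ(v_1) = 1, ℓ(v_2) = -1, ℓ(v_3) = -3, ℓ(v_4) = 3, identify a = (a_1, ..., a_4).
a = (-3, 0, 1, -4)

Write a = (a_1, ..., a_4) in the standard basis. For each basis vector v_i, ℓ(v_i) = <v_i, a> is a linear equation in the a_j's. Collect the n equations into a matrix system V a = ℓ, where row i of V is v_i (expressed in the standard basis). Since V is invertible (lower-triangular with 1s on the diagonal, up to permutation), solve by back-substitution:
  V =
[[0, 1, 1, 0],
 [-1, -1, 0, 1],
 [1, 0, 0, 0],
 [-1, 1, 0, 0]]
  V a = (1, -1, -3, 3)
Solving gives a = (-3, 0, 1, -4).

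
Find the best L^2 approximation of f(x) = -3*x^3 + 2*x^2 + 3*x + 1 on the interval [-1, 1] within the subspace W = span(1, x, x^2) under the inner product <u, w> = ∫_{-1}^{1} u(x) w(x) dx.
g(x) = 2*x^2 + 6*x/5 + 1

The best approximation g ∈ W is the orthogonal projection of f onto W. Writing g = a_0 + a_1 x + a_2 x^2, the coefficients solve the normal equations G · a = b where
  G_{ij} = <φ_i, φ_j> and b_i = <f, φ_i>, with φ_0 = 1, φ_1 = x, φ_2 = x^2.
G =
  [2, 0, 2/3]
  [0, 2/3, 0]
  [2/3, 0, 2/5],
b = (10/3, 4/5, 22/15).
Solving gives a_0 = 1, a_1 = 6/5, a_2 = 2, so
  g(x) = 2*x^2 + 6*x/5 + 1.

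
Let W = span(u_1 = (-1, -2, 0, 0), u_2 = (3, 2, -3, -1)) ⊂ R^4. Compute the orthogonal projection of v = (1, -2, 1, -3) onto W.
proj_W(v) = (-7/33, -46/33, -8/11, -8/33)

Set up U = [u_1 | ... | u_2] ∈ R^(4×2). The projector onto W = col(U) is P = U (U^T U)^(-1) U^T.
Compute U^T U =
  [5, -7]
  [-7, 23],
and U^T v = (3, -1).
Solve U^T U · c = U^T v for the coefficients: c = (31/33, 8/33). The projection is proj_W(v) = U c.
Check: (v - proj_W(v)) · u_1 = 0  (should be 0).
Check: (v - proj_W(v)) · u_2 = 0  (should be 0).
Result: proj_W(v) = (-7/33, -46/33, -8/11, -8/33).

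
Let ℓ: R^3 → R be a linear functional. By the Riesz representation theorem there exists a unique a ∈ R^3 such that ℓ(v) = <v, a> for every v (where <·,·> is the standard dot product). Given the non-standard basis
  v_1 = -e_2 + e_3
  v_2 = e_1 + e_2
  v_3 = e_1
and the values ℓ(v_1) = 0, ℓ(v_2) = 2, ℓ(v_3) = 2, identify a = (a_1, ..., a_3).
a = (2, 0, 0)

Write a = (a_1, ..., a_3) in the standard basis. For each basis vector v_i, ℓ(v_i) = <v_i, a> is a linear equation in the a_j's. Collect the n equations into a matrix system V a = ℓ, where row i of V is v_i (expressed in the standard basis). Since V is invertible (lower-triangular with 1s on the diagonal, up to permutation), solve by back-substitution:
  V =
[[0, -1, 1],
 [1, 1, 0],
 [1, 0, 0]]
  V a = (0, 2, 2)
Solving gives a = (2, 0, 0).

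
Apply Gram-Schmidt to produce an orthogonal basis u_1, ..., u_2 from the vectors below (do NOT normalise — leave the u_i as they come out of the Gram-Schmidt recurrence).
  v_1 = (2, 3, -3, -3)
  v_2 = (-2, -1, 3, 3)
Orthogonal basis:
  u_1 = (2, 3, -3, -3)
  u_2 = (-12/31, 44/31, 18/31, 18/31)

Apply the Gram-Schmidt recurrence
  u_1 = v_1
  u_i = v_i − Σ_{j<i} ((v_i · u_j) / (u_j · u_j)) · u_j.

Step by step this gives:
  u_1 = (2, 3, -3, -3)
  u_2 = (-12/31, 44/31, 18/31, 18/31)

Orthogonality check:
  u_2 · u_1 = 0 (should be 0)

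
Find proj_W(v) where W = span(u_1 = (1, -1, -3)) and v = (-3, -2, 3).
proj_W(v) = (-10/11, 10/11, 30/11)

Set up U = [u_1 | ... | u_1] ∈ R^(3×1). The projector onto W = col(U) is P = U (U^T U)^(-1) U^T.
Compute U^T U =
  [11],
and U^T v = (-10).
Solve U^T U · c = U^T v for the coefficients: c = (-10/11). The projection is proj_W(v) = U c.
Check: (v - proj_W(v)) · u_1 = 0  (should be 0).
Result: proj_W(v) = (-10/11, 10/11, 30/11).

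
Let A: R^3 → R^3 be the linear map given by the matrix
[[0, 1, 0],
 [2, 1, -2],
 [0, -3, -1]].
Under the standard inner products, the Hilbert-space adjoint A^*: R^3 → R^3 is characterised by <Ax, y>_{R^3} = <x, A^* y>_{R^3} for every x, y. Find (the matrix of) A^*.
A^* = A^T =
[[0, 2, 0],
 [1, 1, -3],
 [0, -2, -1]]

For real matrices with standard dot products, the defining identity <Ax, y> = <x, A^* y> gives (Ax)^T y = x^T (A^*) y, i.e. x^T A^T y = x^T (A^*) y. Since this holds for all x, y, we must have A^* = A^T. Therefore
A^* =
[[0, 2, 0],
 [1, 1, -3],
 [0, -2, -1]].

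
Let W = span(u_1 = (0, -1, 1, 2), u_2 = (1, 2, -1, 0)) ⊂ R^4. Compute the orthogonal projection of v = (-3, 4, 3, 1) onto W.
proj_W(v) = (5/9, 2/3, -1/9, 8/9)

Set up U = [u_1 | ... | u_2] ∈ R^(4×2). The projector onto W = col(U) is P = U (U^T U)^(-1) U^T.
Compute U^T U =
  [6, -3]
  [-3, 6],
and U^T v = (1, 2).
Solve U^T U · c = U^T v for the coefficients: c = (4/9, 5/9). The projection is proj_W(v) = U c.
Check: (v - proj_W(v)) · u_1 = 0  (should be 0).
Check: (v - proj_W(v)) · u_2 = 0  (should be 0).
Result: proj_W(v) = (5/9, 2/3, -1/9, 8/9).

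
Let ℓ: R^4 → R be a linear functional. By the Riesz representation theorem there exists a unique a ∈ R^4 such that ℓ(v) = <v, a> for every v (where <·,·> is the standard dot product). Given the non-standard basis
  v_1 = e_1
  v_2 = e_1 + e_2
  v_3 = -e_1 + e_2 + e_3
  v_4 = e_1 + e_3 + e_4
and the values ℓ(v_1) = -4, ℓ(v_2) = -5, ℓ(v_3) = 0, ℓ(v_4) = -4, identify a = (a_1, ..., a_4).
a = (-4, -1, -3, 3)

Write a = (a_1, ..., a_4) in the standard basis. For each basis vector v_i, ℓ(v_i) = <v_i, a> is a linear equation in the a_j's. Collect the n equations into a matrix system V a = ℓ, where row i of V is v_i (expressed in the standard basis). Since V is invertible (lower-triangular with 1s on the diagonal, up to permutation), solve by back-substitution:
  V =
[[1, 0, 0, 0],
 [1, 1, 0, 0],
 [-1, 1, 1, 0],
 [1, 0, 1, 1]]
  V a = (-4, -5, 0, -4)
Solving gives a = (-4, -1, -3, 3).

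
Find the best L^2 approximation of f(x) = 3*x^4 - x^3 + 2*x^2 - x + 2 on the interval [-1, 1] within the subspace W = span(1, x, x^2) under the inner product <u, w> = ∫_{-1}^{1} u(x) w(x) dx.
g(x) = 32*x^2/7 - 8*x/5 + 61/35

The best approximation g ∈ W is the orthogonal projection of f onto W. Writing g = a_0 + a_1 x + a_2 x^2, the coefficients solve the normal equations G · a = b where
  G_{ij} = <φ_i, φ_j> and b_i = <f, φ_i>, with φ_0 = 1, φ_1 = x, φ_2 = x^2.
G =
  [2, 0, 2/3]
  [0, 2/3, 0]
  [2/3, 0, 2/5],
b = (98/15, -16/15, 314/105).
Solving gives a_0 = 61/35, a_1 = -8/5, a_2 = 32/7, so
  g(x) = 32*x^2/7 - 8*x/5 + 61/35.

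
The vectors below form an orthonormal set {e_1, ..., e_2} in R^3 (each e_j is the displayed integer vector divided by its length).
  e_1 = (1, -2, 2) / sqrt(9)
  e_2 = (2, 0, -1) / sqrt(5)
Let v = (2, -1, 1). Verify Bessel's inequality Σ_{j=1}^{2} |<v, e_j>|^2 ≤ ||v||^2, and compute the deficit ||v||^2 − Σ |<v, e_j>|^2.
Σ |<v, e_j>|^2 = 29/5; ||v||^2 = 6; deficit = 1/5

Write each e_j = u_j / sqrt(<u_j, u_j>) where u_j is the displayed integer vector. Then <v, e_j> = <v, u_j> / sqrt(<u_j, u_j>), so |<v, e_j>|^2 = <v, u_j>^2 / <u_j, u_j>.
Coefficients: <v, e_1> = 6/sqrt(9), <v, e_2> = 3/sqrt(5).
Square and sum: Σ |<v, e_j>|^2 = 29/5.
Compute ||v||^2 = v·v = 6.
Deficit = 6 − 29/5 = 1/5 ≥ 0, confirming Bessel's inequality. (The deficit equals ||v − Σ <v,e_j> e_j||^2, the squared distance from v to span{e_j}.)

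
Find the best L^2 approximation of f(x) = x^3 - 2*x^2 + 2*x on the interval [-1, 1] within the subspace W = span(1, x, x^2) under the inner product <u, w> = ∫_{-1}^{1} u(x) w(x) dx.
g(x) = -2*x^2 + 13*x/5

The best approximation g ∈ W is the orthogonal projection of f onto W. Writing g = a_0 + a_1 x + a_2 x^2, the coefficients solve the normal equations G · a = b where
  G_{ij} = <φ_i, φ_j> and b_i = <f, φ_i>, with φ_0 = 1, φ_1 = x, φ_2 = x^2.
G =
  [2, 0, 2/3]
  [0, 2/3, 0]
  [2/3, 0, 2/5],
b = (-4/3, 26/15, -4/5).
Solving gives a_0 = 0, a_1 = 13/5, a_2 = -2, so
  g(x) = -2*x^2 + 13*x/5.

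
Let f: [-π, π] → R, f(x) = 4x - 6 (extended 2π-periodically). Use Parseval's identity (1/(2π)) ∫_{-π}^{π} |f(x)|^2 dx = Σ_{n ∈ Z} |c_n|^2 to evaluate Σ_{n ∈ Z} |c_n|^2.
Σ |c_n|^2 = 16π^2/3 + 36

Expand and integrate term by term over [-π, π]:
  ∫ (4x)^2 dx = 16·(2π^3/3); ∫ 2·4·(-6)·x dx = 0 (odd integrand); ∫ (-6)^2 dx = 36·2π.
So (1/(2π)) ∫_{-π}^{π} (4x - 6)^2 dx = 16π^2/3 + 36 = 16π^2/3 + 36.
Parseval ⇒ Σ |c_n|^2 = 16π^2/3 + 36.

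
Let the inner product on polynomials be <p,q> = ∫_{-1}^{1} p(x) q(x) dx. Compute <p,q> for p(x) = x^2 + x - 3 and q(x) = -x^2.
<p,q> = 8/5

Expand the product: p(x)·q(x) = -x^4 - x^3 + 3*x^2.
∫_{-1}^{1} of each monomial x^k gives [2/(k+1) if k even, 0 if k odd]. Integrating term-by-term (or equivalently evaluating the antiderivative F(x) = -x^5/5 - x^4/4 + x^3 at the endpoints):
  F(1) − F(−1) = 11/20 − (-21/20) = 8/5.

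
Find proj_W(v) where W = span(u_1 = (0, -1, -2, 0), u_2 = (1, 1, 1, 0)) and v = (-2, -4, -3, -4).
proj_W(v) = (-5/2, -3, -7/2, 0)

Set up U = [u_1 | ... | u_2] ∈ R^(4×2). The projector onto W = col(U) is P = U (U^T U)^(-1) U^T.
Compute U^T U =
  [5, -3]
  [-3, 3],
and U^T v = (10, -9).
Solve U^T U · c = U^T v for the coefficients: c = (1/2, -5/2). The projection is proj_W(v) = U c.
Check: (v - proj_W(v)) · u_1 = 0  (should be 0).
Check: (v - proj_W(v)) · u_2 = 0  (should be 0).
Result: proj_W(v) = (-5/2, -3, -7/2, 0).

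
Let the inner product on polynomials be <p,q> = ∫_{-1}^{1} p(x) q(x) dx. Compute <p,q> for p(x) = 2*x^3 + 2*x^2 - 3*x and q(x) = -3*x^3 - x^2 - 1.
<p,q> = -26/105

Expand the product: p(x)·q(x) = -6*x^6 - 8*x^5 + 7*x^4 + x^3 - 2*x^2 + 3*x.
∫_{-1}^{1} of each monomial x^k gives [2/(k+1) if k even, 0 if k odd]. Integrating term-by-term (or equivalently evaluating the antiderivative F(x) = -6*x^7/7 - 4*x^6/3 + 7*x^5/5 + x^4/4 - 2*x^3/3 + 3*x^2/2 at the endpoints):
  F(1) − F(−1) = 41/140 − (227/420) = -26/105.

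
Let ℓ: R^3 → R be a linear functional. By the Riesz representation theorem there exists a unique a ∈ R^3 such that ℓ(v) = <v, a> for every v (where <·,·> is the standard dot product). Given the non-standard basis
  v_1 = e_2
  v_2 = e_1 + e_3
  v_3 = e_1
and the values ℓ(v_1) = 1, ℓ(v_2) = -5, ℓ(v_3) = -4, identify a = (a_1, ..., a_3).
a = (-4, 1, -1)

Write a = (a_1, ..., a_3) in the standard basis. For each basis vector v_i, ℓ(v_i) = <v_i, a> is a linear equation in the a_j's. Collect the n equations into a matrix system V a = ℓ, where row i of V is v_i (expressed in the standard basis). Since V is invertible (lower-triangular with 1s on the diagonal, up to permutation), solve by back-substitution:
  V =
[[0, 1, 0],
 [1, 0, 1],
 [1, 0, 0]]
  V a = (1, -5, -4)
Solving gives a = (-4, 1, -1).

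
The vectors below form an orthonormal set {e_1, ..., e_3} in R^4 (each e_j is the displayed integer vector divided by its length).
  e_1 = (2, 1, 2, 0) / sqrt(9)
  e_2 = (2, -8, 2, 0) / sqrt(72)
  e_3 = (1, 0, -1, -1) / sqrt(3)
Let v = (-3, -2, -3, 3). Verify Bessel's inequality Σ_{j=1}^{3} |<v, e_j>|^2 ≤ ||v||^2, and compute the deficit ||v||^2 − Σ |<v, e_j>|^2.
Σ |<v, e_j>|^2 = 25; ||v||^2 = 31; deficit = 6

Write each e_j = u_j / sqrt(<u_j, u_j>) where u_j is the displayed integer vector. Then <v, e_j> = <v, u_j> / sqrt(<u_j, u_j>), so |<v, e_j>|^2 = <v, u_j>^2 / <u_j, u_j>.
Coefficients: <v, e_1> = -14/sqrt(9), <v, e_2> = 4/sqrt(72), <v, e_3> = -3/sqrt(3).
Square and sum: Σ |<v, e_j>|^2 = 25.
Compute ||v||^2 = v·v = 31.
Deficit = 31 − 25 = 6 ≥ 0, confirming Bessel's inequality. (The deficit equals ||v − Σ <v,e_j> e_j||^2, the squared distance from v to span{e_j}.)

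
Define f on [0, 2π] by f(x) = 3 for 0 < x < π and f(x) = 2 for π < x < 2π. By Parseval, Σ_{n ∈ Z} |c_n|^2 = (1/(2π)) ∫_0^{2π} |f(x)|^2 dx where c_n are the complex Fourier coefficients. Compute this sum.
Σ |c_n|^2 = 13/2

Parseval equates the L^2 energy of f (normalised by 1/(2π)) with the ℓ^2 sum of its Fourier coefficients: (1/(2π)) ∫_0^{2π} |f|^2 = Σ |c_n|^2.
Compute the left side: (1/(2π)) [∫_0^π 3^2 dx + ∫_π^{2π} 2^2 dx] = (1/(2π)) · (9π + 4π) = (9 + 4)/2 = 13/2.
So Σ_{n ∈ Z} |c_n|^2 = 13/2.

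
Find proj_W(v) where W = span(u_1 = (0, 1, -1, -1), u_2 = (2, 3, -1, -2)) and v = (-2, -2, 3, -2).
proj_W(v) = (-1, -3/2, 1/2, 1)

Set up U = [u_1 | ... | u_2] ∈ R^(4×2). The projector onto W = col(U) is P = U (U^T U)^(-1) U^T.
Compute U^T U =
  [3, 6]
  [6, 18],
and U^T v = (-3, -9).
Solve U^T U · c = U^T v for the coefficients: c = (0, -1/2). The projection is proj_W(v) = U c.
Check: (v - proj_W(v)) · u_1 = 0  (should be 0).
Check: (v - proj_W(v)) · u_2 = 0  (should be 0).
Result: proj_W(v) = (-1, -3/2, 1/2, 1).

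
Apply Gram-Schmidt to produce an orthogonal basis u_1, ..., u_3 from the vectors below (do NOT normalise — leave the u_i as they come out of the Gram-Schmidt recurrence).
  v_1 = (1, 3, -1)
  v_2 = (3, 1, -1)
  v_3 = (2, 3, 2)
Orthogonal basis:
  u_1 = (1, 3, -1)
  u_2 = (26/11, -10/11, -4/11)
  u_3 = (13/18, 13/18, 26/9)

Apply the Gram-Schmidt recurrence
  u_1 = v_1
  u_i = v_i − Σ_{j<i} ((v_i · u_j) / (u_j · u_j)) · u_j.

Step by step this gives:
  u_1 = (1, 3, -1)
  u_2 = (26/11, -10/11, -4/11)
  u_3 = (13/18, 13/18, 26/9)

Orthogonality check:
  u_2 · u_1 = 0 (should be 0)
  u_3 · u_1 = 0 (should be 0)
  u_3 · u_2 = 0 (should be 0)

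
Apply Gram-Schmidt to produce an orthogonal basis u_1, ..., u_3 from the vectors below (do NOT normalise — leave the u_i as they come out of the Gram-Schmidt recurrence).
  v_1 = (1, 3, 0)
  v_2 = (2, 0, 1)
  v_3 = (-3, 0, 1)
Orthogonal basis:
  u_1 = (1, 3, 0)
  u_2 = (9/5, -3/5, 1)
  u_3 = (-45/46, 15/46, 45/23)

Apply the Gram-Schmidt recurrence
  u_1 = v_1
  u_i = v_i − Σ_{j<i} ((v_i · u_j) / (u_j · u_j)) · u_j.

Step by step this gives:
  u_1 = (1, 3, 0)
  u_2 = (9/5, -3/5, 1)
  u_3 = (-45/46, 15/46, 45/23)

Orthogonality check:
  u_2 · u_1 = 0 (should be 0)
  u_3 · u_1 = 0 (should be 0)
  u_3 · u_2 = 0 (should be 0)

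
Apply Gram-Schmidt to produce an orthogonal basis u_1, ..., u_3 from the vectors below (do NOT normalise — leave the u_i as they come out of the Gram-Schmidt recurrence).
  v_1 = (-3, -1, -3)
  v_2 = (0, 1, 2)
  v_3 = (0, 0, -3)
Orthogonal basis:
  u_1 = (-3, -1, -3)
  u_2 = (-21/19, 12/19, 17/19)
  u_3 = (9/46, 27/23, -27/46)

Apply the Gram-Schmidt recurrence
  u_1 = v_1
  u_i = v_i − Σ_{j<i} ((v_i · u_j) / (u_j · u_j)) · u_j.

Step by step this gives:
  u_1 = (-3, -1, -3)
  u_2 = (-21/19, 12/19, 17/19)
  u_3 = (9/46, 27/23, -27/46)

Orthogonality check:
  u_2 · u_1 = 0 (should be 0)
  u_3 · u_1 = 0 (should be 0)
  u_3 · u_2 = 0 (should be 0)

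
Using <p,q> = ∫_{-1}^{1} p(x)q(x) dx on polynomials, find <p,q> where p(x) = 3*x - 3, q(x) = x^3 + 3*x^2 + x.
<p,q> = -14/5

Expand the product: p(x)·q(x) = 3*x^4 + 6*x^3 - 6*x^2 - 3*x.
∫_{-1}^{1} of each monomial x^k gives [2/(k+1) if k even, 0 if k odd]. Integrating term-by-term (or equivalently evaluating the antiderivative F(x) = 3*x^5/5 + 3*x^4/2 - 2*x^3 - 3*x^2/2 at the endpoints):
  F(1) − F(−1) = -7/5 − (7/5) = -14/5.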